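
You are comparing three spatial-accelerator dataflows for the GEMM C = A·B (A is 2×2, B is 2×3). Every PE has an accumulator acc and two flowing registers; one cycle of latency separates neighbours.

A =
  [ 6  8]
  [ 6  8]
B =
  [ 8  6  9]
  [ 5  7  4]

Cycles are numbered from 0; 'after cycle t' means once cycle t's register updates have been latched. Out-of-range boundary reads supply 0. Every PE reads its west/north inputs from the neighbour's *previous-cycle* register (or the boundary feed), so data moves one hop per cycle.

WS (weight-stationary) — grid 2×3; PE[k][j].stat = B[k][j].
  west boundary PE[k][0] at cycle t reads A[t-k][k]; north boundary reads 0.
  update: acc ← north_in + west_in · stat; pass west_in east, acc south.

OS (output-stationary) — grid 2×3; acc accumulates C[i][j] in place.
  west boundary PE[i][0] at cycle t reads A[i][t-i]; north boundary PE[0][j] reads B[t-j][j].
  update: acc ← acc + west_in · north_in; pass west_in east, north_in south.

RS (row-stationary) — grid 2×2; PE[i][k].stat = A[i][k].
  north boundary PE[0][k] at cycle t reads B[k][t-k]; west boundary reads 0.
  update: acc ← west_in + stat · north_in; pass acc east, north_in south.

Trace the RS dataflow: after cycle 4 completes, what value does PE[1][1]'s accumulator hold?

PE[1][1].acc = 86

RS on a 2×2 grid — tracing PE[1][1] and its feeders:
  after 0 — PE[0][1] acc=0, pass-E 0, pass-S 0
  after 0 — PE[1][0] acc=0, pass-E 0, pass-S 0
  after 0 — PE[1][1] acc=0, pass-E 0, pass-S 0
  after 1 — PE[0][1] acc=88, pass-E 88, pass-S 5
  after 1 — PE[1][0] acc=48, pass-E 48, pass-S 8
  after 1 — PE[1][1] acc=0, pass-E 0, pass-S 0
  after 2 — PE[0][1] acc=92, pass-E 92, pass-S 7
  after 2 — PE[1][0] acc=36, pass-E 36, pass-S 6
  after 2 — PE[1][1] acc=88, pass-E 88, pass-S 5
  after 3 — PE[0][1] acc=86, pass-E 86, pass-S 4
  after 3 — PE[1][0] acc=54, pass-E 54, pass-S 9
  after 3 — PE[1][1] acc=92, pass-E 92, pass-S 7
  after 4 — PE[0][1] acc=0, pass-E 0, pass-S 0
  after 4 — PE[1][0] acc=0, pass-E 0, pass-S 0
  after 4 — PE[1][1] acc=86, pass-E 86, pass-S 4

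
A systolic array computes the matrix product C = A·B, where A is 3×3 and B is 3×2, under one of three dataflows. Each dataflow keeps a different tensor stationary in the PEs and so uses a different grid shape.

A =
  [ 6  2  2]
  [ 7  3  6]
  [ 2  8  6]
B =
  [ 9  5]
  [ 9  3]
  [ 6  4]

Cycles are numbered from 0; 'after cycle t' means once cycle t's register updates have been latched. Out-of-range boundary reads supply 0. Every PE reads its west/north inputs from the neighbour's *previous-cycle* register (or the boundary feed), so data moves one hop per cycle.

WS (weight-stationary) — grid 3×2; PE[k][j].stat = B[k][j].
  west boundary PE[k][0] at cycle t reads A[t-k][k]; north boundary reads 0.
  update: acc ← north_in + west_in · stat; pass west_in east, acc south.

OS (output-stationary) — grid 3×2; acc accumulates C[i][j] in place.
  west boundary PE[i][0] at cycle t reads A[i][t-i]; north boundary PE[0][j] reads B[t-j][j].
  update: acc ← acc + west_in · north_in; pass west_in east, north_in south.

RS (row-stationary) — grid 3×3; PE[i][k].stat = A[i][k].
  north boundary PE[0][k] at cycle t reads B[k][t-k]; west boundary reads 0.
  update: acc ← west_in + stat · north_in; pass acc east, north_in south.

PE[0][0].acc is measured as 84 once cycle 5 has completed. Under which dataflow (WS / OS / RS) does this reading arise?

dataflow = OS

WS [3×2] PE[0][0] across cycles:
  c0 r0c0: 54 / 6 / 54
  c1 r0c0: 63 / 7 / 63
  c2 r0c0: 18 / 2 / 18
  c3 r0c0: 0 / 0 / 0
  c4 r0c0: 0 / 0 / 0
  c5 r0c0: 0 / 0 / 0
OS [3×2] PE[0][0] across cycles:
  c0 r0c0: 54 / 6 / 9
  c1 r0c0: 72 / 2 / 9
  c2 r0c0: 84 / 2 / 6
  c3 r0c0: 84 / 0 / 0
  c4 r0c0: 84 / 0 / 0
  c5 r0c0: 84 / 0 / 0
RS [3×3] PE[0][0] across cycles:
  c0 r0c0: 54 / 54 / 9
  c1 r0c0: 30 / 30 / 5
  c2 r0c0: 0 / 0 / 0
  c3 r0c0: 0 / 0 / 0
  c4 r0c0: 0 / 0 / 0
  c5 r0c0: 0 / 0 / 0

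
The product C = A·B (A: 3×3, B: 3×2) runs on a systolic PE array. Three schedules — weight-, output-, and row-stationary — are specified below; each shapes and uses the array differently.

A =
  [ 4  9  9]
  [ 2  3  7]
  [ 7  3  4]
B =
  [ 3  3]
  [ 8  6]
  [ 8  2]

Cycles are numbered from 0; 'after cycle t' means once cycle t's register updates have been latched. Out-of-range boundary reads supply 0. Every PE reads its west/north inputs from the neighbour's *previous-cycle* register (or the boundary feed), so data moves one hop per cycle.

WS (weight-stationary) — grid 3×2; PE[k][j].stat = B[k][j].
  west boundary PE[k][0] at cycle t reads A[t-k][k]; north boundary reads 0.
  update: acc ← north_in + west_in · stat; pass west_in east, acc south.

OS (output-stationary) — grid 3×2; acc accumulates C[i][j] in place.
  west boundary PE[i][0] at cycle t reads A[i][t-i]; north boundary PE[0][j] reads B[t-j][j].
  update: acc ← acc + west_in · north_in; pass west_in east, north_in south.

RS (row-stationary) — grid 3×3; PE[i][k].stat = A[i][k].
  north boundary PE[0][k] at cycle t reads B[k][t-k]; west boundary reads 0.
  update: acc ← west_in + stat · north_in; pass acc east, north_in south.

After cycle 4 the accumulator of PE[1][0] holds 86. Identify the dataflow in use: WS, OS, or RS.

WS (3×2 grid), PE[1][0]:
  step 0 · PE1,0: acc=0; fwd→0 fwd↓0
  step 1 · PE1,0: acc=84; fwd→9 fwd↓84
  step 2 · PE1,0: acc=30; fwd→3 fwd↓30
  step 3 · PE1,0: acc=45; fwd→3 fwd↓45
  step 4 · PE1,0: acc=0; fwd→0 fwd↓0
OS (3×2 grid), PE[1][0]:
  step 0 · PE1,0: acc=0; fwd→0 fwd↓0
  step 1 · PE1,0: acc=6; fwd→2 fwd↓3
  step 2 · PE1,0: acc=30; fwd→3 fwd↓8
  step 3 · PE1,0: acc=86; fwd→7 fwd↓8
  step 4 · PE1,0: acc=86; fwd→0 fwd↓0
RS (3×3 grid), PE[1][0]:
  step 0 · PE1,0: acc=0; fwd→0 fwd↓0
  step 1 · PE1,0: acc=6; fwd→6 fwd↓3
  step 2 · PE1,0: acc=6; fwd→6 fwd↓3
  step 3 · PE1,0: acc=0; fwd→0 fwd↓0
  step 4 · PE1,0: acc=0; fwd→0 fwd↓0

dataflow = OS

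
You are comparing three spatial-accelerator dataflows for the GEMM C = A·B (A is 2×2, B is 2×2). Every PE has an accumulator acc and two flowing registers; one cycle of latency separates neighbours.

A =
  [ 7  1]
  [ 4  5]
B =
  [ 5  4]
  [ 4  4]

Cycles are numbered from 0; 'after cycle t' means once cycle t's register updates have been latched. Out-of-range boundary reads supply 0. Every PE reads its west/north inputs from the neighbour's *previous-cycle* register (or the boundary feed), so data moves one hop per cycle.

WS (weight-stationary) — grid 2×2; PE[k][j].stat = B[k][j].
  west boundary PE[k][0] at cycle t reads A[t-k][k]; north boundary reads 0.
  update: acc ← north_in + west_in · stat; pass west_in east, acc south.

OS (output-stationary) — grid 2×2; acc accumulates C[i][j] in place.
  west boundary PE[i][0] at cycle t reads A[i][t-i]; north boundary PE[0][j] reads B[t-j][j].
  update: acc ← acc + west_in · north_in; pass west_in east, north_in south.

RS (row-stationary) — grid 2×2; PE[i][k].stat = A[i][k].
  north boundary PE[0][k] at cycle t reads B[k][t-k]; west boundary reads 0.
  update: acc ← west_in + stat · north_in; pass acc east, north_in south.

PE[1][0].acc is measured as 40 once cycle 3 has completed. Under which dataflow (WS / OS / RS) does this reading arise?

dataflow = OS

WS (2×2 grid), PE[1][0]:
  cycle 0: PE[1][0] → acc 0, east 0, south 0
  cycle 1: PE[1][0] → acc 39, east 1, south 39
  cycle 2: PE[1][0] → acc 40, east 5, south 40
  cycle 3: PE[1][0] → acc 0, east 0, south 0
OS (2×2 grid), PE[1][0]:
  cycle 0: PE[1][0] → acc 0, east 0, south 0
  cycle 1: PE[1][0] → acc 20, east 4, south 5
  cycle 2: PE[1][0] → acc 40, east 5, south 4
  cycle 3: PE[1][0] → acc 40, east 0, south 0
RS (2×2 grid), PE[1][0]:
  cycle 0: PE[1][0] → acc 0, east 0, south 0
  cycle 1: PE[1][0] → acc 20, east 20, south 5
  cycle 2: PE[1][0] → acc 16, east 16, south 4
  cycle 3: PE[1][0] → acc 0, east 0, south 0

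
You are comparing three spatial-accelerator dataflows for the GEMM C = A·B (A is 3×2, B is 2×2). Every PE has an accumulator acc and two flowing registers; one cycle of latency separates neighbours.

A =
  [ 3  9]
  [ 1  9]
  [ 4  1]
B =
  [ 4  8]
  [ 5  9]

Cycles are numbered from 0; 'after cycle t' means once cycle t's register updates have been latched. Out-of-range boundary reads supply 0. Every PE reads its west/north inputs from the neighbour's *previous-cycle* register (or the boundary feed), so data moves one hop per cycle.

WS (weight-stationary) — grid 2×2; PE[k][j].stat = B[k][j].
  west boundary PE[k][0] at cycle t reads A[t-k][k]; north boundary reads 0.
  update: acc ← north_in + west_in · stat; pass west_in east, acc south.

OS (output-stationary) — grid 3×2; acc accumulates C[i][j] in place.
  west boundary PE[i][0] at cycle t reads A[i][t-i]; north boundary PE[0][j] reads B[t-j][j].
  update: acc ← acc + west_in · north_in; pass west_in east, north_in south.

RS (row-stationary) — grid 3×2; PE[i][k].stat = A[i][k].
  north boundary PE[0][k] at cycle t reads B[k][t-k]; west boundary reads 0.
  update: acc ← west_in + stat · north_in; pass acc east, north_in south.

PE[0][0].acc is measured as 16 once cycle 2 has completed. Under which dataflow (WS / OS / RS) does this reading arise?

dataflow = WS

— WS: 2×2; PE[0][0] trace:
  c0 r0c0: 12 / 3 / 12
  c1 r0c0: 4 / 1 / 4
  c2 r0c0: 16 / 4 / 16
— OS: 3×2; PE[0][0] trace:
  c0 r0c0: 12 / 3 / 4
  c1 r0c0: 57 / 9 / 5
  c2 r0c0: 57 / 0 / 0
— RS: 3×2; PE[0][0] trace:
  c0 r0c0: 12 / 12 / 4
  c1 r0c0: 24 / 24 / 8
  c2 r0c0: 0 / 0 / 0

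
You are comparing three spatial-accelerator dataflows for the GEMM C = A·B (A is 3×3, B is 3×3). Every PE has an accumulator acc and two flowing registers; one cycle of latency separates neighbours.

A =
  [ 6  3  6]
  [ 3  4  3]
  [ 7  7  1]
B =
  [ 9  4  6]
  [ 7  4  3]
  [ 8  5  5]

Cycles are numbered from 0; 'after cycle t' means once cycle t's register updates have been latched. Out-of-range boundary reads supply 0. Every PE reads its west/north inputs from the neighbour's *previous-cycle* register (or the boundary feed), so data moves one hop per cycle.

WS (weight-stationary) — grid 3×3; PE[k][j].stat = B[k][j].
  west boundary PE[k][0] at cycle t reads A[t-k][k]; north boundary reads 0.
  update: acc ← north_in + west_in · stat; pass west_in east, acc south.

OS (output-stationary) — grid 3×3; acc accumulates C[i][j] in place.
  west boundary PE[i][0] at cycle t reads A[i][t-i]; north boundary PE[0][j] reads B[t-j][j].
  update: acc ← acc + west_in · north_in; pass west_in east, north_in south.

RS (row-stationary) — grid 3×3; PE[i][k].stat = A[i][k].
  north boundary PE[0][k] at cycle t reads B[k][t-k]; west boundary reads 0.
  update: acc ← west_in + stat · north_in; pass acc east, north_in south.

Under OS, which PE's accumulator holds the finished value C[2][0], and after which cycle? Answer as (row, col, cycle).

Under OS, C[2][0] lands at PE[2][0]:
  cycle 0: PE[2][0] → acc 0, east 0, south 0
  cycle 1: PE[2][0] → acc 0, east 0, south 0
  cycle 2: PE[2][0] → acc 63, east 7, south 9
  cycle 3: PE[2][0] → acc 112, east 7, south 7
  cycle 4: PE[2][0] → acc 120, east 1, south 8

(row, col, cycle) = (2, 0, 4)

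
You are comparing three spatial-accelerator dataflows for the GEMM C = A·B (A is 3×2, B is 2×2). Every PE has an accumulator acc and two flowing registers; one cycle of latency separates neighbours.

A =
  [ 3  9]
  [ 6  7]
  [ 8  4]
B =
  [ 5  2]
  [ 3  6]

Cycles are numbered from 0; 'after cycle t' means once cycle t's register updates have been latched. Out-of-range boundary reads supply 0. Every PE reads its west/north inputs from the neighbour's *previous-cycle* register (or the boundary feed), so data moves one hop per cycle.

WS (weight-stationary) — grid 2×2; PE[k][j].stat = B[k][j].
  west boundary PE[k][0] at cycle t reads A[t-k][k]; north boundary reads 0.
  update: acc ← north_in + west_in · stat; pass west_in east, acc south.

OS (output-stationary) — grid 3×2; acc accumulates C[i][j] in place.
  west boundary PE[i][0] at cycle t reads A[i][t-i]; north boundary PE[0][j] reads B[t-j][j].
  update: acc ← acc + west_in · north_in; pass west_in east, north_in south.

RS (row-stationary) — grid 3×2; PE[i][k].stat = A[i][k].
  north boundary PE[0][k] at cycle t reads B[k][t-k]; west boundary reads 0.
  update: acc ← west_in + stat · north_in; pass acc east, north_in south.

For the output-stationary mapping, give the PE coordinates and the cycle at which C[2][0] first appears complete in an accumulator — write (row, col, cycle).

(row, col, cycle) = (2, 0, 3)

Under OS, C[2][0] lands at PE[2][0]:
  [0] (2,0) acc=0 (h:0 v:0)
  [1] (2,0) acc=0 (h:0 v:0)
  [2] (2,0) acc=40 (h:8 v:5)
  [3] (2,0) acc=52 (h:4 v:3)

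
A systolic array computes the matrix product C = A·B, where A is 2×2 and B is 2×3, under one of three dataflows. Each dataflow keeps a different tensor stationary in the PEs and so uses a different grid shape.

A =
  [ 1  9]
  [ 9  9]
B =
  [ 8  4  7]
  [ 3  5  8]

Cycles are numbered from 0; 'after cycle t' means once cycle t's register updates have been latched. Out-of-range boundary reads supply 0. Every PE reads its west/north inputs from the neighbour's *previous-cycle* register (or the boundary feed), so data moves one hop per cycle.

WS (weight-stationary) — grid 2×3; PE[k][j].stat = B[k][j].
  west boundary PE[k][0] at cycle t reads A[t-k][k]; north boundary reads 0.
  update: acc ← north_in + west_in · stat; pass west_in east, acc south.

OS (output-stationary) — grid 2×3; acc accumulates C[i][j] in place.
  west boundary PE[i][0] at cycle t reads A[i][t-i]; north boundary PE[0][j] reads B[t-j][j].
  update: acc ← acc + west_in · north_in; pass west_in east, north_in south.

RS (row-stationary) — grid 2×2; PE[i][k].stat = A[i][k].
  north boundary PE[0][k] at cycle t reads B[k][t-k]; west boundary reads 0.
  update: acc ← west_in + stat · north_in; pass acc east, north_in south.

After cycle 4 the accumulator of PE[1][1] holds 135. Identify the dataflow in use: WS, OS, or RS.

— WS: 2×3; PE[1][1] trace:
  c0 r1c1: 0 / 0 / 0
  c1 r1c1: 0 / 0 / 0
  c2 r1c1: 49 / 9 / 49
  c3 r1c1: 81 / 9 / 81
  c4 r1c1: 0 / 0 / 0
— OS: 2×3; PE[1][1] trace:
  c0 r1c1: 0 / 0 / 0
  c1 r1c1: 0 / 0 / 0
  c2 r1c1: 36 / 9 / 4
  c3 r1c1: 81 / 9 / 5
  c4 r1c1: 81 / 0 / 0
— RS: 2×2; PE[1][1] trace:
  c0 r1c1: 0 / 0 / 0
  c1 r1c1: 0 / 0 / 0
  c2 r1c1: 99 / 99 / 3
  c3 r1c1: 81 / 81 / 5
  c4 r1c1: 135 / 135 / 8

dataflow = RS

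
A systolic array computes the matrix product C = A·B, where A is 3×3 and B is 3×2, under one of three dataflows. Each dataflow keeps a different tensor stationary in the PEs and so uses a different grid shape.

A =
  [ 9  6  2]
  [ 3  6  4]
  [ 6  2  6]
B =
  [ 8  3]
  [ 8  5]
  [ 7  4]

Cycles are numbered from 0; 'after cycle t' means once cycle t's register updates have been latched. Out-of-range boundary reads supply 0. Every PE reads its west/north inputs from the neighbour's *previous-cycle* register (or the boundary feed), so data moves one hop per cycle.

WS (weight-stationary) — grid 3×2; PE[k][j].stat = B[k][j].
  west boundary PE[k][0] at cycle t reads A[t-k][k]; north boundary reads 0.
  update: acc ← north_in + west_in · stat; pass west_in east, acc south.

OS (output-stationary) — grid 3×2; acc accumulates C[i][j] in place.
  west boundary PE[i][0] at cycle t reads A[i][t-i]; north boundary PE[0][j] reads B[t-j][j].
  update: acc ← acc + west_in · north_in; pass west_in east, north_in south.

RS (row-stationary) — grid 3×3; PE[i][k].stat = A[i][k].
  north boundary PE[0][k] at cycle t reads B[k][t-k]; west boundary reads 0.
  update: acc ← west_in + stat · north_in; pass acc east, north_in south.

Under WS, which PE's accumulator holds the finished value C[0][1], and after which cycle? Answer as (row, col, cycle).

WS: C[0][1] accumulates in PE[2][1]:
  @0  [2,1]  acc 0  |  →0  ↓0
  @1  [2,1]  acc 0  |  →0  ↓0
  @2  [2,1]  acc 0  |  →0  ↓0
  @3  [2,1]  acc 65  |  →2  ↓65

(row, col, cycle) = (2, 1, 3)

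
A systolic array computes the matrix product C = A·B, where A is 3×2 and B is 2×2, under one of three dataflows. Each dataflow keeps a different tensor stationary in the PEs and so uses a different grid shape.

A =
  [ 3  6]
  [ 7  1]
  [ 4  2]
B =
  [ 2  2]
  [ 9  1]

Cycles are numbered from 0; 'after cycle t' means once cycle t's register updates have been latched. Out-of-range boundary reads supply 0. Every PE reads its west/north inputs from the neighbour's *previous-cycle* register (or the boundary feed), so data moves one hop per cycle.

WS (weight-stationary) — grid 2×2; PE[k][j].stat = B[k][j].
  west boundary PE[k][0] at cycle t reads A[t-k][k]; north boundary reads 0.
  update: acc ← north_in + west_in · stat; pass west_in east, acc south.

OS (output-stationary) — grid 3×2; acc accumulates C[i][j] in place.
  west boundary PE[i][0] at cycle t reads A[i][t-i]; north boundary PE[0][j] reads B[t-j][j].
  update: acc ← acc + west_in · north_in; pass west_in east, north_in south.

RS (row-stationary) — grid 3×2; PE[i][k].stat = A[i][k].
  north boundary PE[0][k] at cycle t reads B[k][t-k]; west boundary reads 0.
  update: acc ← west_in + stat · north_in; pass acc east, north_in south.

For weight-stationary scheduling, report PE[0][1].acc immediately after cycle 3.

WS (2×2). Following PE[0][1] plus its west/north inputs:
  cycle 0: PE[0][0] → acc 6, east 3, south 6
  cycle 0: PE[0][1] → acc 0, east 0, south 0
  cycle 1: PE[0][0] → acc 14, east 7, south 14
  cycle 1: PE[0][1] → acc 6, east 3, south 6
  cycle 2: PE[0][0] → acc 8, east 4, south 8
  cycle 2: PE[0][1] → acc 14, east 7, south 14
  cycle 3: PE[0][0] → acc 0, east 0, south 0
  cycle 3: PE[0][1] → acc 8, east 4, south 8

PE[0][1].acc = 8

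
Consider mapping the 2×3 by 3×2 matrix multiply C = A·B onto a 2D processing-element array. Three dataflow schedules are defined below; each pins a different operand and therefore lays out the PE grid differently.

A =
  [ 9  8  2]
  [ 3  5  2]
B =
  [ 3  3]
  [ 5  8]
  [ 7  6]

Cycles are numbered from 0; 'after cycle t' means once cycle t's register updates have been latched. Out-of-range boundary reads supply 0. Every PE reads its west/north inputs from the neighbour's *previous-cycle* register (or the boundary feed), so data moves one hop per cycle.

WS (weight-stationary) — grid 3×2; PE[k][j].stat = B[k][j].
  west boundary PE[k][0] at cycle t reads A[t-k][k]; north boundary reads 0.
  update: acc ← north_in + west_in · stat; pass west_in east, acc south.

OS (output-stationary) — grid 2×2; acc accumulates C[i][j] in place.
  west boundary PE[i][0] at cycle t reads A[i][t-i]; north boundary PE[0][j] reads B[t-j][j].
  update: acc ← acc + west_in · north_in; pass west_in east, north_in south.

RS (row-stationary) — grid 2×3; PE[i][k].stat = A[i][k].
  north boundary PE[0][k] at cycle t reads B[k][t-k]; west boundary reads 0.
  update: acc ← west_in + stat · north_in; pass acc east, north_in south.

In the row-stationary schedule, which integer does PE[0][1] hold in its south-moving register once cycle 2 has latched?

RS 2×3: PE[0][1] cycle-by-cycle (with neighbour feeds):
  cycle 0: PE[0][0] → acc 27, east 27, south 3
  cycle 0: PE[0][1] → acc 0, east 0, south 0
  cycle 1: PE[0][0] → acc 27, east 27, south 3
  cycle 1: PE[0][1] → acc 67, east 67, south 5
  cycle 2: PE[0][0] → acc 0, east 0, south 0
  cycle 2: PE[0][1] → acc 91, east 91, south 8

register = 8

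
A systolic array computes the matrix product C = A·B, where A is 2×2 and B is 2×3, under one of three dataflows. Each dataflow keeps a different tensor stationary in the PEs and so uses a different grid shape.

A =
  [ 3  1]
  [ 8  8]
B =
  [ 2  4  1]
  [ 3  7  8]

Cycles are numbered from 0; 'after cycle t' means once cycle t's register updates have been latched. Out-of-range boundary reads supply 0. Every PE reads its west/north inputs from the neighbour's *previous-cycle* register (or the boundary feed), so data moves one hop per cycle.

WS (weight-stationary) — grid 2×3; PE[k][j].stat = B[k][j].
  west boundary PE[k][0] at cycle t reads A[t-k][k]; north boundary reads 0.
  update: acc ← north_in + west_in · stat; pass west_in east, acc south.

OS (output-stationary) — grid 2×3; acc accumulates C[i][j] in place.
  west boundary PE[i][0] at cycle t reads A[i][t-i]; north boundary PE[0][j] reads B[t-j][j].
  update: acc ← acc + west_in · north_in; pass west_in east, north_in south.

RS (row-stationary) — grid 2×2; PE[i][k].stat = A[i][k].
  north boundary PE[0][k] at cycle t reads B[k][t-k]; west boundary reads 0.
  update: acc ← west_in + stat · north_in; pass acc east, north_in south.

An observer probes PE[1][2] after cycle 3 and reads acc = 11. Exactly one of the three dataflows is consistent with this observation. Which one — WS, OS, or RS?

dataflow = WS

WS [2×3] PE[1][2] across cycles:
  t=0 PE[1][2]: acc=0 h=0 v=0
  t=1 PE[1][2]: acc=0 h=0 v=0
  t=2 PE[1][2]: acc=0 h=0 v=0
  t=3 PE[1][2]: acc=11 h=1 v=11
OS [2×3] PE[1][2] across cycles:
  t=0 PE[1][2]: acc=0 h=0 v=0
  t=1 PE[1][2]: acc=0 h=0 v=0
  t=2 PE[1][2]: acc=0 h=0 v=0
  t=3 PE[1][2]: acc=8 h=8 v=1
RS: PE[1][2] is outside its 2×2 grid.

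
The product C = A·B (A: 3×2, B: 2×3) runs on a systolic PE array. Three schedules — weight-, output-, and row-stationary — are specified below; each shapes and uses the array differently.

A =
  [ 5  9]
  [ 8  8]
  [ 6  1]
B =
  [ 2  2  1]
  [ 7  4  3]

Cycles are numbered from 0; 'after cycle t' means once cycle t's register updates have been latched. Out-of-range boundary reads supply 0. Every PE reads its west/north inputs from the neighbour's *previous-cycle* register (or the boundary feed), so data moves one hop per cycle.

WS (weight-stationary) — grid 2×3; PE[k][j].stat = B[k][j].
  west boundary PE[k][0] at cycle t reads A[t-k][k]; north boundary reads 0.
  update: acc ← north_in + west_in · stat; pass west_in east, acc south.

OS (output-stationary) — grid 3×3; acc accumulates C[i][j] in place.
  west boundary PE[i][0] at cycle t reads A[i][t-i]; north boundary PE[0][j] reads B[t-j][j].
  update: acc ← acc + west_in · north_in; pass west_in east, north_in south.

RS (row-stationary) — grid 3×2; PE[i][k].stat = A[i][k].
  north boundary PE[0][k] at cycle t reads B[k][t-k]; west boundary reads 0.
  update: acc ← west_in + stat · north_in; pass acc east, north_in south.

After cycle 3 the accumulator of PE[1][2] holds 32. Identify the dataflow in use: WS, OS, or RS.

dataflow = WS

WS [2×3] PE[1][2] across cycles:
  t=0 PE[1][2]: acc=0 h=0 v=0
  t=1 PE[1][2]: acc=0 h=0 v=0
  t=2 PE[1][2]: acc=0 h=0 v=0
  t=3 PE[1][2]: acc=32 h=9 v=32
OS [3×3] PE[1][2] across cycles:
  t=0 PE[1][2]: acc=0 h=0 v=0
  t=1 PE[1][2]: acc=0 h=0 v=0
  t=2 PE[1][2]: acc=0 h=0 v=0
  t=3 PE[1][2]: acc=8 h=8 v=1
RS (3×2): PE[1][2] does not exist.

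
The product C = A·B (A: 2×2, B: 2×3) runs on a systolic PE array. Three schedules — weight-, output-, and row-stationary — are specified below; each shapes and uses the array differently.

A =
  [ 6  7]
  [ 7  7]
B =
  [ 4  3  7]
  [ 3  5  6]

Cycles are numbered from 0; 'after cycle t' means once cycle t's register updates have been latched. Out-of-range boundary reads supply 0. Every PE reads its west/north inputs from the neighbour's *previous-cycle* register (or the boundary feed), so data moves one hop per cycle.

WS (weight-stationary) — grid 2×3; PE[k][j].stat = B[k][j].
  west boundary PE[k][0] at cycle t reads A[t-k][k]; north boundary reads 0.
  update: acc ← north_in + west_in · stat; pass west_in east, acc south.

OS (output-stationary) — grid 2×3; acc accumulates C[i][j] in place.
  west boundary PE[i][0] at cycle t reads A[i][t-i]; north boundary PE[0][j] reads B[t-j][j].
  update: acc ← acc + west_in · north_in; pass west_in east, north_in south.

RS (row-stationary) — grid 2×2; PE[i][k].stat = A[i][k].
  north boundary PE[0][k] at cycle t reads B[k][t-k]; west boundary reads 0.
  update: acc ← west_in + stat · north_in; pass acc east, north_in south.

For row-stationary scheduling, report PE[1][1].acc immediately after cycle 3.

RS 2×2: PE[1][1] cycle-by-cycle (with neighbour feeds):
  cycle 0: PE[0][1] → acc 0, east 0, south 0
  cycle 0: PE[1][0] → acc 0, east 0, south 0
  cycle 0: PE[1][1] → acc 0, east 0, south 0
  cycle 1: PE[0][1] → acc 45, east 45, south 3
  cycle 1: PE[1][0] → acc 28, east 28, south 4
  cycle 1: PE[1][1] → acc 0, east 0, south 0
  cycle 2: PE[0][1] → acc 53, east 53, south 5
  cycle 2: PE[1][0] → acc 21, east 21, south 3
  cycle 2: PE[1][1] → acc 49, east 49, south 3
  cycle 3: PE[0][1] → acc 84, east 84, south 6
  cycle 3: PE[1][0] → acc 49, east 49, south 7
  cycle 3: PE[1][1] → acc 56, east 56, south 5

PE[1][1].acc = 56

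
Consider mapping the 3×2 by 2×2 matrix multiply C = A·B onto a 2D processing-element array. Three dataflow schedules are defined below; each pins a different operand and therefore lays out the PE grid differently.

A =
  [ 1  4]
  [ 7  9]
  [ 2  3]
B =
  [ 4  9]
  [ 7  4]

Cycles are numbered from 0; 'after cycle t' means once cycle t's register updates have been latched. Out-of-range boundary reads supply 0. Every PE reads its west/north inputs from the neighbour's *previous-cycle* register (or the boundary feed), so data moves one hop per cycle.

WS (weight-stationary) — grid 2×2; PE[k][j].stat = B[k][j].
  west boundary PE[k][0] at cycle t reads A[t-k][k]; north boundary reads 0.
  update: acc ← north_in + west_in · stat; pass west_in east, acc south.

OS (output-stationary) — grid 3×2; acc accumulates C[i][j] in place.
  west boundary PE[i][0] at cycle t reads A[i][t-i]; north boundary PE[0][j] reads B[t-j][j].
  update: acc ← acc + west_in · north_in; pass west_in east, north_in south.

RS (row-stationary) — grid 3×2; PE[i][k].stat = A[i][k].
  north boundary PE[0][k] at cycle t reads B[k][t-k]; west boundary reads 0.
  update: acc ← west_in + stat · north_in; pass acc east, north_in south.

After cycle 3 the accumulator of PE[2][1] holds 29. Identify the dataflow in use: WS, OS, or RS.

dataflow = RS

WS: PE[2][1] is outside its 2×2 grid.
OS (3×2 grid), PE[2][1]:
  0: (2,1).acc=0  regs=<0,0>
  1: (2,1).acc=0  regs=<0,0>
  2: (2,1).acc=0  regs=<0,0>
  3: (2,1).acc=18  regs=<2,9>
RS (3×2 grid), PE[2][1]:
  0: (2,1).acc=0  regs=<0,0>
  1: (2,1).acc=0  regs=<0,0>
  2: (2,1).acc=0  regs=<0,0>
  3: (2,1).acc=29  regs=<29,7>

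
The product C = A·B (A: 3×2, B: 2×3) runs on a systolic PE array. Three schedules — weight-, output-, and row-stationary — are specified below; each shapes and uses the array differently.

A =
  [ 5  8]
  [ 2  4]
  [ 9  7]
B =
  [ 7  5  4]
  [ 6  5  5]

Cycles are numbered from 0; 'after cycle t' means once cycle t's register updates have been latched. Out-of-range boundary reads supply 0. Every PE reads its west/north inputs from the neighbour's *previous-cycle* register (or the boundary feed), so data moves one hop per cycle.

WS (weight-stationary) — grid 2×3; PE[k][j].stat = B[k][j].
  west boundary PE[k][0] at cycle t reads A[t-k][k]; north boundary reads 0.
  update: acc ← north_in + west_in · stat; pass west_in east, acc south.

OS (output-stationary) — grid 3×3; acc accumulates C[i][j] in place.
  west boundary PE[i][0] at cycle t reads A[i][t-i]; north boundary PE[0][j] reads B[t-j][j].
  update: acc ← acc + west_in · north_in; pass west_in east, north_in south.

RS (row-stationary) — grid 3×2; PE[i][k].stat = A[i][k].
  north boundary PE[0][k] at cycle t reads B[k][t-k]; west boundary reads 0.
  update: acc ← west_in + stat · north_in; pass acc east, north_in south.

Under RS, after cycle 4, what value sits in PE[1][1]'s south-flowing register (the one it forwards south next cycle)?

register = 5

RS on a 3×2 grid — tracing PE[1][1] and its feeders:
  cycle 0: PE[0][1] → acc 0, east 0, south 0
  cycle 0: PE[1][0] → acc 0, east 0, south 0
  cycle 0: PE[1][1] → acc 0, east 0, south 0
  cycle 1: PE[0][1] → acc 83, east 83, south 6
  cycle 1: PE[1][0] → acc 14, east 14, south 7
  cycle 1: PE[1][1] → acc 0, east 0, south 0
  cycle 2: PE[0][1] → acc 65, east 65, south 5
  cycle 2: PE[1][0] → acc 10, east 10, south 5
  cycle 2: PE[1][1] → acc 38, east 38, south 6
  cycle 3: PE[0][1] → acc 60, east 60, south 5
  cycle 3: PE[1][0] → acc 8, east 8, south 4
  cycle 3: PE[1][1] → acc 30, east 30, south 5
  cycle 4: PE[0][1] → acc 0, east 0, south 0
  cycle 4: PE[1][0] → acc 0, east 0, south 0
  cycle 4: PE[1][1] → acc 28, east 28, south 5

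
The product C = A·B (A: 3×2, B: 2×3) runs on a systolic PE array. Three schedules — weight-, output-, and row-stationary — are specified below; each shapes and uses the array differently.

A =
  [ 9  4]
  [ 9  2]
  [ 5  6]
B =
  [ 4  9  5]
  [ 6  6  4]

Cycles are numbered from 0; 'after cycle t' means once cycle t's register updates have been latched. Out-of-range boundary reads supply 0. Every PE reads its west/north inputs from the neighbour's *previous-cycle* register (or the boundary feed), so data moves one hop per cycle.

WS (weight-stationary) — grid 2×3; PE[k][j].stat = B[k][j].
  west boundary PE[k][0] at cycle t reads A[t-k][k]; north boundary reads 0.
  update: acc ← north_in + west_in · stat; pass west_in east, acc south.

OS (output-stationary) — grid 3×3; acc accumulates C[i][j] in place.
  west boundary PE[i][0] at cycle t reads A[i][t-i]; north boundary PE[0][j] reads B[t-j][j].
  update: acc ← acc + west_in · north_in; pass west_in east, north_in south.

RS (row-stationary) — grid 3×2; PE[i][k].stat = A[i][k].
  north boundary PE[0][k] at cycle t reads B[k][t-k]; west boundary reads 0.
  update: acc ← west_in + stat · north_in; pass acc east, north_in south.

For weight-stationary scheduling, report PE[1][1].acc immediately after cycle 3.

PE[1][1].acc = 93

Tracing WS — 2×3 array, target PE[1][1]:
  0: (0,1).acc=0  regs=<0,0>
  0: (1,0).acc=0  regs=<0,0>
  0: (1,1).acc=0  regs=<0,0>
  1: (0,1).acc=81  regs=<9,81>
  1: (1,0).acc=60  regs=<4,60>
  1: (1,1).acc=0  regs=<0,0>
  2: (0,1).acc=81  regs=<9,81>
  2: (1,0).acc=48  regs=<2,48>
  2: (1,1).acc=105  regs=<4,105>
  3: (0,1).acc=45  regs=<5,45>
  3: (1,0).acc=56  regs=<6,56>
  3: (1,1).acc=93  regs=<2,93>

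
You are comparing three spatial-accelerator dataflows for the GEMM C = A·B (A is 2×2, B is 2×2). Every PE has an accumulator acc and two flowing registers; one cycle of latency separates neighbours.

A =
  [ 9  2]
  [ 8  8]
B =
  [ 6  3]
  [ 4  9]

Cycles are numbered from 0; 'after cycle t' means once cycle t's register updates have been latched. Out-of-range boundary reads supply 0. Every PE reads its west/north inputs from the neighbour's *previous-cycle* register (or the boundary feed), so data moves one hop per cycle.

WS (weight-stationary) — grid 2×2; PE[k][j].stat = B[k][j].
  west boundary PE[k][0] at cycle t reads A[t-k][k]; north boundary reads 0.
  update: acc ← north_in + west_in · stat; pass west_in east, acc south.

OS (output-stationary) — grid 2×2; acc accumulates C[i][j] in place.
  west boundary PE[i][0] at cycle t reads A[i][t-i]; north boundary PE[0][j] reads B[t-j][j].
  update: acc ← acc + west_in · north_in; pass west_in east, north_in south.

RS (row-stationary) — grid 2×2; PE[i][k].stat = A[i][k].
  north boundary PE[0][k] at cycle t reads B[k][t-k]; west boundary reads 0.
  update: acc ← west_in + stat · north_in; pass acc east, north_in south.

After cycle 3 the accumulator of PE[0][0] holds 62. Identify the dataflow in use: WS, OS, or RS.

dataflow = OS

WS [2×2] PE[0][0] across cycles:
  cycle 0: PE[0][0] → acc 54, east 9, south 54
  cycle 1: PE[0][0] → acc 48, east 8, south 48
  cycle 2: PE[0][0] → acc 0, east 0, south 0
  cycle 3: PE[0][0] → acc 0, east 0, south 0
OS [2×2] PE[0][0] across cycles:
  cycle 0: PE[0][0] → acc 54, east 9, south 6
  cycle 1: PE[0][0] → acc 62, east 2, south 4
  cycle 2: PE[0][0] → acc 62, east 0, south 0
  cycle 3: PE[0][0] → acc 62, east 0, south 0
RS [2×2] PE[0][0] across cycles:
  cycle 0: PE[0][0] → acc 54, east 54, south 6
  cycle 1: PE[0][0] → acc 27, east 27, south 3
  cycle 2: PE[0][0] → acc 0, east 0, south 0
  cycle 3: PE[0][0] → acc 0, east 0, south 0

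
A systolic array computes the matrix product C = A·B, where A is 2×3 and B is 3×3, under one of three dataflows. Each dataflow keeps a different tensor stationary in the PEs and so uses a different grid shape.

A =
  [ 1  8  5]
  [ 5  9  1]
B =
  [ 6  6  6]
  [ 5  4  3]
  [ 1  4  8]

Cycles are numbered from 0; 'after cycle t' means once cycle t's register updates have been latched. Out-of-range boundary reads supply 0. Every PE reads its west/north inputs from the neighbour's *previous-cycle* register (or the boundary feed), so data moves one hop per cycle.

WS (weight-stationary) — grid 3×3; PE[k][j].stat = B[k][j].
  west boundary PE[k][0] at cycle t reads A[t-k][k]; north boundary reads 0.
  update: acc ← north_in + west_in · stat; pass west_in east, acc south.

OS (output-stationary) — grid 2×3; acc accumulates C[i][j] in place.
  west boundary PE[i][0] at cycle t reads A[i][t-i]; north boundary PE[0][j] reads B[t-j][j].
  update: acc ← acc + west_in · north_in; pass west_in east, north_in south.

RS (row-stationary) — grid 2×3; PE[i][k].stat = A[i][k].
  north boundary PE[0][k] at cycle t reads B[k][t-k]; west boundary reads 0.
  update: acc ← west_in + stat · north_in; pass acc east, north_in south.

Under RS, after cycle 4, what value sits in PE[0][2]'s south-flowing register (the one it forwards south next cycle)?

register = 8

RS 2×3: PE[0][2] cycle-by-cycle (with neighbour feeds):
  @0  [0,1]  acc 0  |  →0  ↓0
  @0  [0,2]  acc 0  |  →0  ↓0
  @1  [0,1]  acc 46  |  →46  ↓5
  @1  [0,2]  acc 0  |  →0  ↓0
  @2  [0,1]  acc 38  |  →38  ↓4
  @2  [0,2]  acc 51  |  →51  ↓1
  @3  [0,1]  acc 30  |  →30  ↓3
  @3  [0,2]  acc 58  |  →58  ↓4
  @4  [0,1]  acc 0  |  →0  ↓0
  @4  [0,2]  acc 70  |  →70  ↓8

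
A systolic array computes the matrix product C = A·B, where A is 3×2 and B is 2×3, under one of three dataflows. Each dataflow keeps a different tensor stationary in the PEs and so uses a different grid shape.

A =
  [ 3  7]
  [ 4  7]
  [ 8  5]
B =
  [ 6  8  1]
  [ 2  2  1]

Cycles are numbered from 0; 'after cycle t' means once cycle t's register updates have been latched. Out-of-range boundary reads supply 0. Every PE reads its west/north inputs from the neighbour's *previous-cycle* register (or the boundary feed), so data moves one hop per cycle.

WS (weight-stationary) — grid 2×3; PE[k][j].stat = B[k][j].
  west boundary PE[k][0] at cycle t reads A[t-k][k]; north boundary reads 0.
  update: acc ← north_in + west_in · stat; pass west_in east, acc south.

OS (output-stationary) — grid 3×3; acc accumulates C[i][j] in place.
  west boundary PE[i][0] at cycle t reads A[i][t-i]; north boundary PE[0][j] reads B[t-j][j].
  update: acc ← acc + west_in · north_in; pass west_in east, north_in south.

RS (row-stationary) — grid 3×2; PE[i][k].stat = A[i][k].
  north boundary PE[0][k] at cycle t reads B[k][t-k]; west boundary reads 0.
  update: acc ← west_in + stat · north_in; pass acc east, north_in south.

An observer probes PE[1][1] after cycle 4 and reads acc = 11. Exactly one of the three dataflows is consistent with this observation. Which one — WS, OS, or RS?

WS [2×3] PE[1][1] across cycles:
  0: (1,1).acc=0  regs=<0,0>
  1: (1,1).acc=0  regs=<0,0>
  2: (1,1).acc=38  regs=<7,38>
  3: (1,1).acc=46  regs=<7,46>
  4: (1,1).acc=74  regs=<5,74>
OS [3×3] PE[1][1] across cycles:
  0: (1,1).acc=0  regs=<0,0>
  1: (1,1).acc=0  regs=<0,0>
  2: (1,1).acc=32  regs=<4,8>
  3: (1,1).acc=46  regs=<7,2>
  4: (1,1).acc=46  regs=<0,0>
RS [3×2] PE[1][1] across cycles:
  0: (1,1).acc=0  regs=<0,0>
  1: (1,1).acc=0  regs=<0,0>
  2: (1,1).acc=38  regs=<38,2>
  3: (1,1).acc=46  regs=<46,2>
  4: (1,1).acc=11  regs=<11,1>

dataflow = RS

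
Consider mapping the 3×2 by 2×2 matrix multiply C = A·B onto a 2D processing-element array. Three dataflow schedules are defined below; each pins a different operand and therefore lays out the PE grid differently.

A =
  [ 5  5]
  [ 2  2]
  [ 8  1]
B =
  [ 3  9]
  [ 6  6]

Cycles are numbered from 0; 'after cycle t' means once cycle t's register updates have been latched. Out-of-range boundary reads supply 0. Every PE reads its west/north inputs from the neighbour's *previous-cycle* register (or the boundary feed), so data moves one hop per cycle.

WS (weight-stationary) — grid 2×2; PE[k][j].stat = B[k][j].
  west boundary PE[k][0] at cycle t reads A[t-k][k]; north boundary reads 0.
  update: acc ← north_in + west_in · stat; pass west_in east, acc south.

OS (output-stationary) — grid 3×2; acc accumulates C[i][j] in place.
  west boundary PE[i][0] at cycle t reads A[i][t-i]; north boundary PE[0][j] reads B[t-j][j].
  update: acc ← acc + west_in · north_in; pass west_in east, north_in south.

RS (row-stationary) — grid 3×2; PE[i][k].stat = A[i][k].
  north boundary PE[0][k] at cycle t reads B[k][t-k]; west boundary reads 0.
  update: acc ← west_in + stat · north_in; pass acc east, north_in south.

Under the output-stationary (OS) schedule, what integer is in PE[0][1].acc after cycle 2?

Tracing OS — 3×2 array, target PE[0][1]:
  c0 r0c0: 15 / 5 / 3
  c0 r0c1: 0 / 0 / 0
  c1 r0c0: 45 / 5 / 6
  c1 r0c1: 45 / 5 / 9
  c2 r0c0: 45 / 0 / 0
  c2 r0c1: 75 / 5 / 6

PE[0][1].acc = 75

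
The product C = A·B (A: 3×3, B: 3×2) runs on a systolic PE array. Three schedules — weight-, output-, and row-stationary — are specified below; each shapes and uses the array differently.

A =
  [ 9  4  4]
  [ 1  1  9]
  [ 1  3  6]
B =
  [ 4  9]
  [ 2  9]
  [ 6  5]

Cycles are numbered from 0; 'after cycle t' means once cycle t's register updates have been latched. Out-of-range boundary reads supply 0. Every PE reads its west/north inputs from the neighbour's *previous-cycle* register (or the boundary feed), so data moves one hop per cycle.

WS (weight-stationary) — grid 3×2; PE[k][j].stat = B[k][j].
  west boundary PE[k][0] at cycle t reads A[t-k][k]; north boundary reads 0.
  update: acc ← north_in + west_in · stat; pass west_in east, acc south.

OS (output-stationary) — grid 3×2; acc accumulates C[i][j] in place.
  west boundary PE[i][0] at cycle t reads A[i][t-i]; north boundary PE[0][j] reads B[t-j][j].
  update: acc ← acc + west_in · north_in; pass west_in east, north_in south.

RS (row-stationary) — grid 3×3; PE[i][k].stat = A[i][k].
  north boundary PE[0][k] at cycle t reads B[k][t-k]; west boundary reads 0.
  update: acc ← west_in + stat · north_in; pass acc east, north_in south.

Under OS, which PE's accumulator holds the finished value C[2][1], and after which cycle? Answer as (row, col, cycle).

(row, col, cycle) = (2, 1, 5)

Under OS, C[2][1] lands at PE[2][1]:
  0: (2,1).acc=0  regs=<0,0>
  1: (2,1).acc=0  regs=<0,0>
  2: (2,1).acc=0  regs=<0,0>
  3: (2,1).acc=9  regs=<1,9>
  4: (2,1).acc=36  regs=<3,9>
  5: (2,1).acc=66  regs=<6,5>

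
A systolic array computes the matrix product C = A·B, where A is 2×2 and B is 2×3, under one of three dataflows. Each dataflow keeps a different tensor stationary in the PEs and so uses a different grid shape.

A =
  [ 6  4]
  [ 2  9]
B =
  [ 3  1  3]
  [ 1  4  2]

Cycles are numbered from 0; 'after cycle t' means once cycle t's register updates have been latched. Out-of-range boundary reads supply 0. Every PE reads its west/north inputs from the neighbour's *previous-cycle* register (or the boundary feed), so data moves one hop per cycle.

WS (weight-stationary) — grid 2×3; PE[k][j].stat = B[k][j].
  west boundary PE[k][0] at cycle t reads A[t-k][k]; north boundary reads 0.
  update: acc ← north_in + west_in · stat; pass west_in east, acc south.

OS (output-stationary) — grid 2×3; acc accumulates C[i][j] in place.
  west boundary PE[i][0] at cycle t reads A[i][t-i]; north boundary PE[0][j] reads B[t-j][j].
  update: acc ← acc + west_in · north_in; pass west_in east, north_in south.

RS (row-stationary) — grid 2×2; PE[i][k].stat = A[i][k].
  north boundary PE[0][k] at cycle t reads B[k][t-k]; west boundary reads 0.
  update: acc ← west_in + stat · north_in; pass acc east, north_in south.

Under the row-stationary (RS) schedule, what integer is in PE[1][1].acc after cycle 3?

RS (2×2). Following PE[1][1] plus its west/north inputs:
  [0] (0,1) acc=0 (h:0 v:0)
  [0] (1,0) acc=0 (h:0 v:0)
  [0] (1,1) acc=0 (h:0 v:0)
  [1] (0,1) acc=22 (h:22 v:1)
  [1] (1,0) acc=6 (h:6 v:3)
  [1] (1,1) acc=0 (h:0 v:0)
  [2] (0,1) acc=22 (h:22 v:4)
  [2] (1,0) acc=2 (h:2 v:1)
  [2] (1,1) acc=15 (h:15 v:1)
  [3] (0,1) acc=26 (h:26 v:2)
  [3] (1,0) acc=6 (h:6 v:3)
  [3] (1,1) acc=38 (h:38 v:4)

PE[1][1].acc = 38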